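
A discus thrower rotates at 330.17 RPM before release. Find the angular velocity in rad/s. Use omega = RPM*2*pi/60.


omega = RPM * 2 * pi / 60
omega = 330.17 * 2 * 3.14159 / 60
omega = 2074.5193 / 60 = 34.5753 rad/s

34.5753 rad/s


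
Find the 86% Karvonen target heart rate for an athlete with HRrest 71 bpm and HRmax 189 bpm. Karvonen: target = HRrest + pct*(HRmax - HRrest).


Target = HRrest + pct*(HRmax - HRrest)
Heart rate reserve = HRmax - HRrest = 189 - 71 = 118 bpm
Fraction = 86% = 0.86
Target = 71 + 0.86 * 118
Target = 71 + 101.48 = 172.48 bpm

172.48 bpm


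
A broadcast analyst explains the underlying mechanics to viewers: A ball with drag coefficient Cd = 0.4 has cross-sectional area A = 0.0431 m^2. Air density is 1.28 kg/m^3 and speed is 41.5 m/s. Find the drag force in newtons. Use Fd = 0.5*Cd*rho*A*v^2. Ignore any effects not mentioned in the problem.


Fd = 0.5 * Cd * rho * A * v^2
Fd = 0.5 * 0.4 * 1.28 * 0.0431 * 41.5^2
v^2 = 1722.25
Fd = 0.5 * 0.4 * 1.28 * 0.0431 * 1722.25 = 19.0026 N

19.0026 N


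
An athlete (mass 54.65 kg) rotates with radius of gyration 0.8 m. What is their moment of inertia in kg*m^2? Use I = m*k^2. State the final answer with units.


I = m * k^2
I = 54.65 * 0.8^2
I = 54.65 * 0.64 = 34.976 kg*m^2

34.976 kg*m^2


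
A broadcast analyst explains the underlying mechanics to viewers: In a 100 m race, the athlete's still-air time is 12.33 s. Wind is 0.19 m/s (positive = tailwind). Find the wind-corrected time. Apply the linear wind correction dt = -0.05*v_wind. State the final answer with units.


dt = -0.05 * v_wind = -0.05 * 0.19 = -0.0095 s
t_corrected = t_still + dt = 12.33 + (-0.0095)
t_corrected = 12.3205 s

12.3205 s


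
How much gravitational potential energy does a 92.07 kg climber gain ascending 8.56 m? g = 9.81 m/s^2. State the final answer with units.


PE = m * g * h
PE = 92.07 * 9.81 * 8.56
PE = 903.2067 * 8.56 = 7731.4494 J

7731.4494 J


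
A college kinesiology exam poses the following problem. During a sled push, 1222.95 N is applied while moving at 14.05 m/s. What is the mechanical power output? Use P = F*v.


P = F * v
P = 1222.95 * 14.05
P = 17182.4475 W

17182.4475 W


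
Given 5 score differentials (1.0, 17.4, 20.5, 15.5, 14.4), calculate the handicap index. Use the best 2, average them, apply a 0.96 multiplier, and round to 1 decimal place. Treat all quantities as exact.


All differentials: 1.0, 17.4, 20.5, 15.5, 14.4
Sorted: 1.0, 14.4, 15.5, 17.4, 20.5
Best 2: 1.0, 14.4
Average of best = 15.4 / 2 = 7.7
Raw index = 7.7 * 0.96 = 7.392
Handicap index = round(7.392, 1) = 7.4

7.4


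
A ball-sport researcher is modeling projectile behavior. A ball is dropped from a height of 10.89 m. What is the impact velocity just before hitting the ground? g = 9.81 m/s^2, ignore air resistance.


v = sqrt(2 * g * h)
v = sqrt(2 * 9.81 * 10.89)
v = sqrt(213.6618) = 14.6172 m/s

14.6172 m/s


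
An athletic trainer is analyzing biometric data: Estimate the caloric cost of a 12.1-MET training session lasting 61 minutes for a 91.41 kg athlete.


kcal = MET * mass * time_hr
Convert time: 61 min = 1.0167 hr
kcal = 12.1 * 91.41 * 1.0167
kcal = 1124.4953 kcal

1124.4953 kcal


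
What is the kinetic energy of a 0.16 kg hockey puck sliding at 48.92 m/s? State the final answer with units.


KE = 0.5 * m * v^2
KE = 0.5 * 0.16 * 48.92^2
KE = 0.5 * 0.16 * 2393.1664 = 191.4533 J

191.4533 J


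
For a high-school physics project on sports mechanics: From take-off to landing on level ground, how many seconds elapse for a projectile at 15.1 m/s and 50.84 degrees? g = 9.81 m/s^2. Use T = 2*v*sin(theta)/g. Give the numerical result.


T = 2*v*sin(theta)/g
sin(theta) = sin(50.84 deg) = 0.7754
T = 2*15.1*0.7754 / 9.81
T = 23.4166 / 9.81 = 2.387 s

2.387 s


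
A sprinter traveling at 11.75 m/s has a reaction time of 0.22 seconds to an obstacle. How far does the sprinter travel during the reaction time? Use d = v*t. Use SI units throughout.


d = v * t
d = 11.75 * 0.22
d = 2.585 m

2.585 m


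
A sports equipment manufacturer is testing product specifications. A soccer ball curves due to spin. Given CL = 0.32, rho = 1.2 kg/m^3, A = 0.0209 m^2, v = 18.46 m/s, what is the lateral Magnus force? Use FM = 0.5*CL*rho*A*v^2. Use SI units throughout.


FM = 0.5 * CL * rho * A * v^2
FM = 0.5 * 0.32 * 1.2 * 0.0209 * 18.46^2
v^2 = 340.7716
FM = 0.5 * 0.32 * 1.2 * 0.0209 * 340.7716 = 1.3674 N

1.3674 N


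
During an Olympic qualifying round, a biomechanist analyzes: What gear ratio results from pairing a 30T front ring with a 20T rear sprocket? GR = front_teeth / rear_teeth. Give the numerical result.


GR = front_teeth / rear_teeth
GR = 30 / 20
GR = 1.5

1.5


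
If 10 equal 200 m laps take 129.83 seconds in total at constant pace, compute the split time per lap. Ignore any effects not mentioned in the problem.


Split time = total_time / n_laps = 129.83 / 10
Split time = 12.983 s per lap

12.983 s


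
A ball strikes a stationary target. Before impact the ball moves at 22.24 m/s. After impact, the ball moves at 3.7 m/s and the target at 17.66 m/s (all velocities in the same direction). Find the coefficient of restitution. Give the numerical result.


e = (v2_after - v1_after) / (v1_before - v2_before)
Numerator = 17.66 - 3.7 = 13.96
Denominator = 22.24 - 0 = 22.24
e = 13.96 / 22.24 = 0.6277

0.6277


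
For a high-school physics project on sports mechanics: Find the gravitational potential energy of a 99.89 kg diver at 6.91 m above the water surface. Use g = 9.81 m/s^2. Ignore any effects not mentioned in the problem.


PE = m * g * h
PE = 99.89 * 9.81 * 6.91
PE = 979.9209 * 6.91 = 6771.2534 J

6771.2534 J


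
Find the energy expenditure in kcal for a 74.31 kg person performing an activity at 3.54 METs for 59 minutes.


kcal = MET * mass * time_hr
Convert time: 59 min = 0.9833 hr
kcal = 3.54 * 74.31 * 0.9833
kcal = 258.6731 kcal

258.6731 kcal


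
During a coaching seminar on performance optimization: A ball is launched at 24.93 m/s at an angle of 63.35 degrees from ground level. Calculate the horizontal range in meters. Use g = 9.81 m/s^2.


R = v^2 * sin(2*theta) / g
Convert angle to radians: theta = 63.35 deg = 1.1057 rad
sin(2*theta) = sin(2.2113) = 0.8018
R = 24.93^2 * 0.8018 / 9.81
R = 621.5049 * 0.8018 / 9.81 = 50.7959 m

50.7959 m


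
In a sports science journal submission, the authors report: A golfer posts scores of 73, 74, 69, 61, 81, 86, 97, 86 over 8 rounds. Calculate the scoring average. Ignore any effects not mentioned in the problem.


Average = sum / n
Sum = 627
Average = 627 / 8 = 78.375

78.375


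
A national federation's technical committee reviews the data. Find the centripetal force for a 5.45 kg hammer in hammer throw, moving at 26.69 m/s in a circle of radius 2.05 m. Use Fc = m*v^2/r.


Fc = m * v^2 / r
v^2 = 26.69^2 = 712.3561
Fc = 5.45 * 712.3561 / 2.05
Fc = 3882.3407 / 2.05 = 1893.8248 N

1893.8248 N


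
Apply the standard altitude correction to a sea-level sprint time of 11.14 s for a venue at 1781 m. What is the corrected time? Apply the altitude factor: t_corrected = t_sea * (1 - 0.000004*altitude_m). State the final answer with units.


Correction factor = 1 - 0.000004 * 1781 = 0.992876
t_corrected = t_sea * factor = 11.14 * 0.992876
t_corrected = 11.0606 s

11.0606 s


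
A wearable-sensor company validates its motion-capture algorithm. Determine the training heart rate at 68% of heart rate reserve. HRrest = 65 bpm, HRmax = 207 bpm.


Target = HRrest + pct*(HRmax - HRrest)
Heart rate reserve = HRmax - HRrest = 207 - 65 = 142 bpm
Fraction = 68% = 0.68
Target = 65 + 0.68 * 142
Target = 65 + 96.56 = 161.56 bpm

161.56 bpm


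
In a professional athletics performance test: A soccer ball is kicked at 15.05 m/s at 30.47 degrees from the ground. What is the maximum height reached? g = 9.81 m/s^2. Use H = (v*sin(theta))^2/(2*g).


H = (v*sin(theta))^2 / (2*g)
vy = v*sin(theta) = 15.05 * sin(30.47 deg) = 7.6317 m/s
H = vy^2 / (2*g) = 58.2423 / (2*9.81)
H = 58.2423 / 19.62 = 2.9685 m

2.9685 m


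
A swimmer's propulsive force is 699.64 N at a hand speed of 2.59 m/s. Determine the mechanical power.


P = F * v
P = 699.64 * 2.59
P = 1812.0676 W

1812.0676 W


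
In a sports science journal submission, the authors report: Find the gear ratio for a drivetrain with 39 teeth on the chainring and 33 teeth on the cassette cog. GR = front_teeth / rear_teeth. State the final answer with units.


GR = front_teeth / rear_teeth
GR = 39 / 33
GR = 1.1818

1.1818


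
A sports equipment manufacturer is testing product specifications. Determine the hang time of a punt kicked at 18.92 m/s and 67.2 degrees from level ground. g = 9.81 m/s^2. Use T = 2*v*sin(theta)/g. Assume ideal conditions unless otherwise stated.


T = 2*v*sin(theta)/g
sin(theta) = sin(67.2 deg) = 0.9219
T = 2*18.92*0.9219 / 9.81
T = 34.8833 / 9.81 = 3.5559 s

3.5559 s


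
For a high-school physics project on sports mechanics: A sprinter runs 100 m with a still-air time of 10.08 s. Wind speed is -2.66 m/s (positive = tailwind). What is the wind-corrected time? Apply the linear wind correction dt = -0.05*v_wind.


dt = -0.05 * v_wind = -0.05 * -2.66 = 0.133 s
t_corrected = t_still + dt = 10.08 + (0.133)
t_corrected = 10.213 s

10.213 s


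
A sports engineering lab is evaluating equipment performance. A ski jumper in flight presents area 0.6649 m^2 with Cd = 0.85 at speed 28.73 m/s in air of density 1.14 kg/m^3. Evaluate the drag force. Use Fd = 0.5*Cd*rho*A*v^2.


Fd = 0.5 * Cd * rho * A * v^2
Fd = 0.5 * 0.85 * 1.14 * 0.6649 * 28.73^2
v^2 = 825.4129
Fd = 0.5 * 0.85 * 1.14 * 0.6649 * 825.4129 = 265.9019 N

265.9019 N


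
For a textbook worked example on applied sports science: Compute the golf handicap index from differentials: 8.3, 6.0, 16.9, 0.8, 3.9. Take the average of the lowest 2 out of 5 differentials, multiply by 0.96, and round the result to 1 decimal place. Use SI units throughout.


All differentials: 8.3, 6.0, 16.9, 0.8, 3.9
Sorted: 0.8, 3.9, 6.0, 8.3, 16.9
Best 2: 0.8, 3.9
Average of best = 4.7 / 2 = 2.35
Raw index = 2.35 * 0.96 = 2.256
Handicap index = round(2.256, 1) = 2.3

2.3


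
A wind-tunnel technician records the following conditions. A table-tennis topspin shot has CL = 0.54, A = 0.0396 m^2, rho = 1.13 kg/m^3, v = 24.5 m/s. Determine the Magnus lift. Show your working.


FM = 0.5 * CL * rho * A * v^2
FM = 0.5 * 0.54 * 1.13 * 0.0396 * 24.5^2
v^2 = 600.25
FM = 0.5 * 0.54 * 1.13 * 0.0396 * 600.25 = 7.2522 N

7.2522 N


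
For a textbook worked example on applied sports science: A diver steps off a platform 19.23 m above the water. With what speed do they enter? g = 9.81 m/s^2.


v = sqrt(2 * g * h)
v = sqrt(2 * 9.81 * 19.23)
v = sqrt(377.2926) = 19.424 m/s

19.424 m/s


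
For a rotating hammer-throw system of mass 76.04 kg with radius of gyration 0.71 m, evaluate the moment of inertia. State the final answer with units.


I = m * k^2
I = 76.04 * 0.71^2
I = 76.04 * 0.5041 = 38.3318 kg*m^2

38.3318 kg*m^2


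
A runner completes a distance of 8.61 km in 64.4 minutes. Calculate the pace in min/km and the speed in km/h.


Pace = time / distance = 64.4 min / 8.61 km = 7.4797 min/km
Speed = distance / time_in_hours = 8.61 / 1.0733 hr
Speed = 8.0217 km/h

7.4797 min/km, 8.0217 km/h


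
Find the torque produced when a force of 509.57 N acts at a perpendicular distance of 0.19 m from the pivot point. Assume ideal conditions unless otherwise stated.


tau = F * d
tau = 509.57 * 0.19
tau = 96.8183 N*m

96.8183 N*m


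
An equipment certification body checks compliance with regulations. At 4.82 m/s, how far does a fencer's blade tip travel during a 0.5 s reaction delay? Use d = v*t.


d = v * t
d = 4.82 * 0.5
d = 2.41 m

2.41 m


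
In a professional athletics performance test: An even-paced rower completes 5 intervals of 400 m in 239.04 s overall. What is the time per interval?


Split time = total_time / n_laps = 239.04 / 5
Split time = 47.808 s per lap

47.808 s


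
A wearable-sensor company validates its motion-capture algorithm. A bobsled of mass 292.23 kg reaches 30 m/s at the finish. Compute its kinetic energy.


KE = 0.5 * m * v^2
KE = 0.5 * 292.23 * 30^2
KE = 0.5 * 292.23 * 900 = 131503.5 J

131503.5 J


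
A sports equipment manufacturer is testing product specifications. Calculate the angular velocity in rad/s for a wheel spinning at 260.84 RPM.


omega = RPM * 2 * pi / 60
omega = 260.84 * 2 * 3.14159 / 60
omega = 1638.9061 / 60 = 27.3151 rad/s

27.3151 rad/s


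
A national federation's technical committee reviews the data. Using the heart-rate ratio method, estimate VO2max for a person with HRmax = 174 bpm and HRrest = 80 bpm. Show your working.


VO2max = 15.3 * HRmax / HRrest
VO2max = 15.3 * 174 / 80
VO2max = 2662.2 / 80 = 33.2775 mL/kg/min

33.2775 mL/kg/min


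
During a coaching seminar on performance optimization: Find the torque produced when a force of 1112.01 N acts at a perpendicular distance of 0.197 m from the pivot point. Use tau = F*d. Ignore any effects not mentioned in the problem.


tau = F * d
tau = 1112.01 * 0.197
tau = 219.066 N*m

219.066 N*m


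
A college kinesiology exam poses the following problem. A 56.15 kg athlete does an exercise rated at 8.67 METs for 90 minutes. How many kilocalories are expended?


kcal = MET * mass * time_hr
Convert time: 90 min = 1.5 hr
kcal = 8.67 * 56.15 * 1.5
kcal = 730.2307 kcal

730.2307 kcal


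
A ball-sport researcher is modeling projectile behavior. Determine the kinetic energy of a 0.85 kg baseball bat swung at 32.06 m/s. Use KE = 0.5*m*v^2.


KE = 0.5 * m * v^2
KE = 0.5 * 0.85 * 32.06^2
KE = 0.5 * 0.85 * 1027.8436 = 436.8335 J

436.8335 J


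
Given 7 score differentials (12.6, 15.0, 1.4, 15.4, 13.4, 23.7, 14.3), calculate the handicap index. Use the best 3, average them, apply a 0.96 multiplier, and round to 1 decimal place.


All differentials: 12.6, 15.0, 1.4, 15.4, 13.4, 23.7, 14.3
Sorted: 1.4, 12.6, 13.4, 14.3, 15.0, 15.4, 23.7
Best 3: 1.4, 12.6, 13.4
Average of best = 27.4 / 3 = 9.1333
Raw index = 9.1333 * 0.96 = 8.768
Handicap index = round(8.768, 1) = 8.8

8.8


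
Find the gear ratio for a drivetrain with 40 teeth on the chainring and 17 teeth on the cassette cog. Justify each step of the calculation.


GR = front_teeth / rear_teeth
GR = 40 / 17
GR = 2.3529

2.3529


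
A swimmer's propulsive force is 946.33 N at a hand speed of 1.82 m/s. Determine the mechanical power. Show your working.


P = F * v
P = 946.33 * 1.82
P = 1722.3206 W

1722.3206 W


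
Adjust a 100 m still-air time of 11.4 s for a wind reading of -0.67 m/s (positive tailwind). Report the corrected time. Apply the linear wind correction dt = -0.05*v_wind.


dt = -0.05 * v_wind = -0.05 * -0.67 = 0.0335 s
t_corrected = t_still + dt = 11.4 + (0.0335)
t_corrected = 11.4335 s

11.4335 s


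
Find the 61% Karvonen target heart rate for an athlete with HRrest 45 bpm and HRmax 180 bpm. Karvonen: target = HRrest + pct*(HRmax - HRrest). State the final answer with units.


Target = HRrest + pct*(HRmax - HRrest)
Heart rate reserve = HRmax - HRrest = 180 - 45 = 135 bpm
Fraction = 61% = 0.61
Target = 45 + 0.61 * 135
Target = 45 + 82.35 = 127.35 bpm

127.35 bpm


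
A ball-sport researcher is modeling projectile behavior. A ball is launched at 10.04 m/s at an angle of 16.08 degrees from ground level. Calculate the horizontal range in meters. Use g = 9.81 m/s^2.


R = v^2 * sin(2*theta) / g
Convert angle to radians: theta = 16.08 deg = 0.2806 rad
sin(2*theta) = sin(0.5613) = 0.5323
R = 10.04^2 * 0.5323 / 9.81
R = 100.8016 * 0.5323 / 9.81 = 5.4694 m

5.4694 m


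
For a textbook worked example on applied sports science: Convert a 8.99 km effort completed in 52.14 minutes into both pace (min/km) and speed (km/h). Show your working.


Pace = time / distance = 52.14 min / 8.99 km = 5.7998 min/km
Speed = distance / time_in_hours = 8.99 / 0.869 hr
Speed = 10.3452 km/h

5.7998 min/km, 10.3452 km/h


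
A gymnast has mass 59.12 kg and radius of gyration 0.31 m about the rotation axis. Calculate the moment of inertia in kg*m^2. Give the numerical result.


I = m * k^2
I = 59.12 * 0.31^2
I = 59.12 * 0.0961 = 5.6814 kg*m^2

5.6814 kg*m^2


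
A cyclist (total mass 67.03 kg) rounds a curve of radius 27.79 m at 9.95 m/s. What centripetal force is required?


Fc = m * v^2 / r
v^2 = 9.95^2 = 99.0025
Fc = 67.03 * 99.0025 / 27.79
Fc = 6636.1376 / 27.79 = 238.7959 N

238.7959 N


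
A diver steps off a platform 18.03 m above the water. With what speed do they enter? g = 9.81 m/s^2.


v = sqrt(2 * g * h)
v = sqrt(2 * 9.81 * 18.03)
v = sqrt(353.7486) = 18.8082 m/s

18.8082 m/s


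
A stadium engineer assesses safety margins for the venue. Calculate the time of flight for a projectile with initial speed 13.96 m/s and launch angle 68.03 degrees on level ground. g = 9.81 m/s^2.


T = 2*v*sin(theta)/g
sin(theta) = sin(68.03 deg) = 0.9274
T = 2*13.96*0.9274 / 9.81
T = 25.8924 / 9.81 = 2.6394 s

2.6394 s


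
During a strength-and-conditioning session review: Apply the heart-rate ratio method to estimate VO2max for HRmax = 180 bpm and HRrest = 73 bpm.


VO2max = 15.3 * HRmax / HRrest
VO2max = 15.3 * 180 / 73
VO2max = 2754 / 73 = 37.726 mL/kg/min

37.726 mL/kg/min


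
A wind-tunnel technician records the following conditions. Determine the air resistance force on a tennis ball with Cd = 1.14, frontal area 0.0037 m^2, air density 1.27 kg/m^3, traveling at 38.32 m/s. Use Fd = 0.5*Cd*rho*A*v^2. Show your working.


Fd = 0.5 * Cd * rho * A * v^2
Fd = 0.5 * 1.14 * 1.27 * 0.0037 * 38.32^2
v^2 = 1468.4224
Fd = 0.5 * 1.14 * 1.27 * 0.0037 * 1468.4224 = 3.9331 N

3.9331 N


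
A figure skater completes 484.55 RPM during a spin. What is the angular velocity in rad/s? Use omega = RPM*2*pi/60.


omega = RPM * 2 * pi / 60
omega = 484.55 * 2 * 3.14159 / 60
omega = 3044.5174 / 60 = 50.742 rad/s

50.742 rad/s


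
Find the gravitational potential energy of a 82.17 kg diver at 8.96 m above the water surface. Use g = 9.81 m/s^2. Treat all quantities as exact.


PE = m * g * h
PE = 82.17 * 9.81 * 8.96
PE = 806.0877 * 8.96 = 7222.5458 J

7222.5458 J


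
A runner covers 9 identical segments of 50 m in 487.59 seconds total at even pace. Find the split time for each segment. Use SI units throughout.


Split time = total_time / n_laps = 487.59 / 9
Split time = 54.1767 s per lap

54.1767 s


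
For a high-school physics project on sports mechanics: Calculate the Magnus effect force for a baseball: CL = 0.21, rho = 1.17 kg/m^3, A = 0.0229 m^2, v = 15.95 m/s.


FM = 0.5 * CL * rho * A * v^2
FM = 0.5 * 0.21 * 1.17 * 0.0229 * 15.95^2
v^2 = 254.4025
FM = 0.5 * 0.21 * 1.17 * 0.0229 * 254.4025 = 0.7157 N

0.7157 N


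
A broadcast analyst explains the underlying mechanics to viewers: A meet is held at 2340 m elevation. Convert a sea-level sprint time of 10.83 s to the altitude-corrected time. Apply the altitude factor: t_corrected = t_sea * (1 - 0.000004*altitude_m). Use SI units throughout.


Correction factor = 1 - 0.000004 * 2340 = 0.99064
t_corrected = t_sea * factor = 10.83 * 0.99064
t_corrected = 10.7286 s

10.7286 s


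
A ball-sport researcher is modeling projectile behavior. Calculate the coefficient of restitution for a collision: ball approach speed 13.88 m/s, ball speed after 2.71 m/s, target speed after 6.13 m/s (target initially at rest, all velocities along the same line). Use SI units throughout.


e = (v2_after - v1_after) / (v1_before - v2_before)
Numerator = 6.13 - 2.71 = 3.42
Denominator = 13.88 - 0 = 13.88
e = 3.42 / 13.88 = 0.2464

0.2464


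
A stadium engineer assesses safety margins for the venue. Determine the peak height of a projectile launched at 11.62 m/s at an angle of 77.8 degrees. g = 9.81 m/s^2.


H = (v*sin(theta))^2 / (2*g)
vy = v*sin(theta) = 11.62 * sin(77.8 deg) = 11.3576 m/s
H = vy^2 / (2*g) = 128.9945 / (2*9.81)
H = 128.9945 / 19.62 = 6.5746 m

6.5746 m


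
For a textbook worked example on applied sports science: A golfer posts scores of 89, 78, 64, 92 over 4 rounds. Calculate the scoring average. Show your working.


Average = sum / n
Sum = 323
Average = 323 / 4 = 80.75

80.75


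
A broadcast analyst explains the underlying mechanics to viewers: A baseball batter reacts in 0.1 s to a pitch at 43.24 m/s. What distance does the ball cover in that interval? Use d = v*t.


d = v * t
d = 43.24 * 0.1
d = 4.324 m

4.324 m


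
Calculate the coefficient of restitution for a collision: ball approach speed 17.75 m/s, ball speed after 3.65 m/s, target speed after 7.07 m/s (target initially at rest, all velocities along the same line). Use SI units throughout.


e = (v2_after - v1_after) / (v1_before - v2_before)
Numerator = 7.07 - 3.65 = 3.42
Denominator = 17.75 - 0 = 17.75
e = 3.42 / 17.75 = 0.1927

0.1927


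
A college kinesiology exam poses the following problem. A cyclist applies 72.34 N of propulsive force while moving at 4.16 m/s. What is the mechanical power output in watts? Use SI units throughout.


P = F * v
P = 72.34 * 4.16
P = 300.9344 W

300.9344 W


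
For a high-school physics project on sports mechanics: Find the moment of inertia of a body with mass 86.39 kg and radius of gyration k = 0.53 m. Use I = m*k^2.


I = m * k^2
I = 86.39 * 0.53^2
I = 86.39 * 0.2809 = 24.267 kg*m^2

24.267 kg*m^2


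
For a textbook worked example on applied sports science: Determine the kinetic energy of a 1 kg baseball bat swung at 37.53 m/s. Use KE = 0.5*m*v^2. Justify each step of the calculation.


KE = 0.5 * m * v^2
KE = 0.5 * 1 * 37.53^2
KE = 0.5 * 1 * 1408.5009 = 704.2505 J

704.2505 J


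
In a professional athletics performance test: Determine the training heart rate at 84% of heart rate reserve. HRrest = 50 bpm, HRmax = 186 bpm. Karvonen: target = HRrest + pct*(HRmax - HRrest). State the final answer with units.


Target = HRrest + pct*(HRmax - HRrest)
Heart rate reserve = HRmax - HRrest = 186 - 50 = 136 bpm
Fraction = 84% = 0.84
Target = 50 + 0.84 * 136
Target = 50 + 114.24 = 164.24 bpm

164.24 bpm


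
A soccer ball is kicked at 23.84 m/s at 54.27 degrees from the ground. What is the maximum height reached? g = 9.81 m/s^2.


H = (v*sin(theta))^2 / (2*g)
vy = v*sin(theta) = 23.84 * sin(54.27 deg) = 19.3528 m/s
H = vy^2 / (2*g) = 374.5303 / (2*9.81)
H = 374.5303 / 19.62 = 19.0892 m

19.0892 m


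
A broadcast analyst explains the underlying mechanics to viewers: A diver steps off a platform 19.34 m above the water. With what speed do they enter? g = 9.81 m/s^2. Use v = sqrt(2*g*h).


v = sqrt(2 * g * h)
v = sqrt(2 * 9.81 * 19.34)
v = sqrt(379.4508) = 19.4795 m/s

19.4795 m/s


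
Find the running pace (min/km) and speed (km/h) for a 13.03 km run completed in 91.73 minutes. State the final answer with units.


Pace = time / distance = 91.73 min / 13.03 km = 7.0399 min/km
Speed = distance / time_in_hours = 13.03 / 1.5288 hr
Speed = 8.5228 km/h

7.0399 min/km, 8.5228 km/h


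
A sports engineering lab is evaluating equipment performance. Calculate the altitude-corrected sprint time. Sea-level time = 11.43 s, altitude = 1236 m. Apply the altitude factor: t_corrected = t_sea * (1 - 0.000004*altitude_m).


Correction factor = 1 - 0.000004 * 1236 = 0.995056
t_corrected = t_sea * factor = 11.43 * 0.995056
t_corrected = 11.3735 s

11.3735 s


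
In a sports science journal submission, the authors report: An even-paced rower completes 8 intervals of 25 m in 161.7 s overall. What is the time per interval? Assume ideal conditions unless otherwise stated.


Split time = total_time / n_laps = 161.7 / 8
Split time = 20.2125 s per lap

20.2125 s


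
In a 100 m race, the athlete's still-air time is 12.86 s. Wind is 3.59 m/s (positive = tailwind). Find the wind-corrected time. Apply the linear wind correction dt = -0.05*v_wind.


dt = -0.05 * v_wind = -0.05 * 3.59 = -0.1795 s
t_corrected = t_still + dt = 12.86 + (-0.1795)
t_corrected = 12.6805 s

12.6805 s


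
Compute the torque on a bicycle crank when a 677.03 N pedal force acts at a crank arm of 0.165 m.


tau = F * d
tau = 677.03 * 0.165
tau = 111.71 N*m

111.71 N*m


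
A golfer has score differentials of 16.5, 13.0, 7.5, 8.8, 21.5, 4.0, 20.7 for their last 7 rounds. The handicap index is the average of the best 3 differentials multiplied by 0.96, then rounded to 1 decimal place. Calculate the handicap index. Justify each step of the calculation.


All differentials: 16.5, 13.0, 7.5, 8.8, 21.5, 4.0, 20.7
Sorted: 4.0, 7.5, 8.8, 13.0, 16.5, 20.7, 21.5
Best 3: 4.0, 7.5, 8.8
Average of best = 20.3 / 3 = 6.7667
Raw index = 6.7667 * 0.96 = 6.496
Handicap index = round(6.496, 1) = 6.5

6.5


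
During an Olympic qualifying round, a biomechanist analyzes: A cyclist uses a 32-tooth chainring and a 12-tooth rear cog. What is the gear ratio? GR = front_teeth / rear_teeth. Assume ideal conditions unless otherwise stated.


GR = front_teeth / rear_teeth
GR = 32 / 12
GR = 2.6667

2.6667


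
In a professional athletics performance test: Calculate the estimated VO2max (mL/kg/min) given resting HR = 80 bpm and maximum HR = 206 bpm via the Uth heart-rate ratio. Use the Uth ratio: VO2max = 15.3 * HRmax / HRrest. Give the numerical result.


VO2max = 15.3 * HRmax / HRrest
VO2max = 15.3 * 206 / 80
VO2max = 3151.8 / 80 = 39.3975 mL/kg/min

39.3975 mL/kg/min


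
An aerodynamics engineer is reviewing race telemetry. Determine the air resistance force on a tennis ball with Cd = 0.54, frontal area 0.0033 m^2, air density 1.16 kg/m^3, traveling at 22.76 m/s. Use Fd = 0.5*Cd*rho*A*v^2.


Fd = 0.5 * Cd * rho * A * v^2
Fd = 0.5 * 0.54 * 1.16 * 0.0033 * 22.76^2
v^2 = 518.0176
Fd = 0.5 * 0.54 * 1.16 * 0.0033 * 518.0176 = 0.5354 N

0.5354 N


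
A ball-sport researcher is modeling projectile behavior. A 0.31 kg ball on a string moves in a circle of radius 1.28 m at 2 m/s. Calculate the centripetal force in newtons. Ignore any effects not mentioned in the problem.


Fc = m * v^2 / r
v^2 = 2^2 = 4
Fc = 0.31 * 4 / 1.28
Fc = 1.24 / 1.28 = 0.9688 N

0.9688 N


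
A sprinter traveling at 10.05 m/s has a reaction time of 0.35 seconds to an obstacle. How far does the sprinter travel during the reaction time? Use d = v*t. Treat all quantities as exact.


d = v * t
d = 10.05 * 0.35
d = 3.5175 m

3.5175 m


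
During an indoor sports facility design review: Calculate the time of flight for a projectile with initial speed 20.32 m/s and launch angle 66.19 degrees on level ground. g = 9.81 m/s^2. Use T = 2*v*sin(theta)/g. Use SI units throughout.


T = 2*v*sin(theta)/g
sin(theta) = sin(66.19 deg) = 0.9149
T = 2*20.32*0.9149 / 9.81
T = 37.1811 / 9.81 = 3.7901 s

3.7901 s


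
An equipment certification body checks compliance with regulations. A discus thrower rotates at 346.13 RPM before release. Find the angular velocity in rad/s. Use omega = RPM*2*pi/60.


omega = RPM * 2 * pi / 60
omega = 346.13 * 2 * 3.14159 / 60
omega = 2174.7989 / 60 = 36.2466 rad/s

36.2466 rad/s


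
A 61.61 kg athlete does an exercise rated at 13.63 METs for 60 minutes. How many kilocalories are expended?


kcal = MET * mass * time_hr
Convert time: 60 min = 1 hr
kcal = 13.63 * 61.61 * 1
kcal = 839.7443 kcal

839.7443 kcal


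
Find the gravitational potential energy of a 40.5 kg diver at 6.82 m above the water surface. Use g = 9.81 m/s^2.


PE = m * g * h
PE = 40.5 * 9.81 * 6.82
PE = 397.305 * 6.82 = 2709.6201 J

2709.6201 J


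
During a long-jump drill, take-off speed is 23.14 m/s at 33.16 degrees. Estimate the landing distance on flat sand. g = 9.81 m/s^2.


R = v^2 * sin(2*theta) / g
Convert angle to radians: theta = 33.16 deg = 0.5788 rad
sin(2*theta) = sin(1.1575) = 0.9158
R = 23.14^2 * 0.9158 / 9.81
R = 535.4596 * 0.9158 / 9.81 = 49.9873 m

49.9873 m


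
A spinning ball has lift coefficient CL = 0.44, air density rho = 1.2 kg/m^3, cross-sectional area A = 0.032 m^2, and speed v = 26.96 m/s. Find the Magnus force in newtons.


FM = 0.5 * CL * rho * A * v^2
FM = 0.5 * 0.44 * 1.2 * 0.032 * 26.96^2
v^2 = 726.8416
FM = 0.5 * 0.44 * 1.2 * 0.032 * 726.8416 = 6.1404 N

6.1404 N


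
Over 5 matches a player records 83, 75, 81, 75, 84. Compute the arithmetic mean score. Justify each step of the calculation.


Average = sum / n
Sum = 398
Average = 398 / 5 = 79.6

79.6


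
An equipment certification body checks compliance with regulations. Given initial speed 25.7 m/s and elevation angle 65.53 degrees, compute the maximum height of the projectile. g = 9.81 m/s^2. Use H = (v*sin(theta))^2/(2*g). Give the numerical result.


H = (v*sin(theta))^2 / (2*g)
vy = v*sin(theta) = 25.7 * sin(65.53 deg) = 23.3916 m/s
H = vy^2 / (2*g) = 547.1661 / (2*9.81)
H = 547.1661 / 19.62 = 27.8882 m

27.8882 m


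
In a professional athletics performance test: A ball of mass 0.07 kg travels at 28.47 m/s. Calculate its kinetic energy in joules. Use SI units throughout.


KE = 0.5 * m * v^2
KE = 0.5 * 0.07 * 28.47^2
KE = 0.5 * 0.07 * 810.5409 = 28.3689 J

28.3689 J


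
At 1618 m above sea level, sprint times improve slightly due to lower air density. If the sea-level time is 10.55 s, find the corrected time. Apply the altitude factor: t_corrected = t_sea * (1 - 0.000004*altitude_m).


Correction factor = 1 - 0.000004 * 1618 = 0.993528
t_corrected = t_sea * factor = 10.55 * 0.993528
t_corrected = 10.4817 s

10.4817 s


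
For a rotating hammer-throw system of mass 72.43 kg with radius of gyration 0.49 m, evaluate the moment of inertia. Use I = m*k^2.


I = m * k^2
I = 72.43 * 0.49^2
I = 72.43 * 0.2401 = 17.3904 kg*m^2

17.3904 kg*m^2


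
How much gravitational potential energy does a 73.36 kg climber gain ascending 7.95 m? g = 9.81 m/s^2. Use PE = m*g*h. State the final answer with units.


PE = m * g * h
PE = 73.36 * 9.81 * 7.95
PE = 719.6616 * 7.95 = 5721.3097 J

5721.3097 J


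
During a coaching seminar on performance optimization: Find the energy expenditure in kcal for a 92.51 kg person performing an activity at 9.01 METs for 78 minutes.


kcal = MET * mass * time_hr
Convert time: 78 min = 1.3 hr
kcal = 9.01 * 92.51 * 1.3
kcal = 1083.5696 kcal

1083.5696 kcal


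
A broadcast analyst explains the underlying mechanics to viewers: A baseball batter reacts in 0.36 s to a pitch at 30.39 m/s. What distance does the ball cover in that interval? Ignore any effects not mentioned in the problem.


d = v * t
d = 30.39 * 0.36
d = 10.9404 m

10.9404 m


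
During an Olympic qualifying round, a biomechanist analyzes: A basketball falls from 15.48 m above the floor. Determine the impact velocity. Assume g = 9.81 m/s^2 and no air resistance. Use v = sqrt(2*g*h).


v = sqrt(2 * g * h)
v = sqrt(2 * 9.81 * 15.48)
v = sqrt(303.7176) = 17.4275 m/s

17.4275 m/s


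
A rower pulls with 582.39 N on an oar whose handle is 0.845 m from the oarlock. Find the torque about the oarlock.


tau = F * d
tau = 582.39 * 0.845
tau = 492.1195 N*m

492.1195 N*m


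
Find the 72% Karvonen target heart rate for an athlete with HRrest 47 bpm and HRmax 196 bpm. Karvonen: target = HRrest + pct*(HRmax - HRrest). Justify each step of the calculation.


Target = HRrest + pct*(HRmax - HRrest)
Heart rate reserve = HRmax - HRrest = 196 - 47 = 149 bpm
Fraction = 72% = 0.72
Target = 47 + 0.72 * 149
Target = 47 + 107.28 = 154.28 bpm

154.28 bpm


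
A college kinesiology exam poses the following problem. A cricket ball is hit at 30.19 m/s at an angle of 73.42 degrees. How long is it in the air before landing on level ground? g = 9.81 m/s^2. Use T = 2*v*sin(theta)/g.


T = 2*v*sin(theta)/g
sin(theta) = sin(73.42 deg) = 0.9584
T = 2*30.19*0.9584 / 9.81
T = 57.8695 / 9.81 = 5.899 s

5.899 s


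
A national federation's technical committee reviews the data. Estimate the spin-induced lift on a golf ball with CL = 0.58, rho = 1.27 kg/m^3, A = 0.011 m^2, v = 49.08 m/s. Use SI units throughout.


FM = 0.5 * CL * rho * A * v^2
FM = 0.5 * 0.58 * 1.27 * 0.011 * 49.08^2
v^2 = 2408.8464
FM = 0.5 * 0.58 * 1.27 * 0.011 * 2408.8464 = 9.759 N

9.759 N


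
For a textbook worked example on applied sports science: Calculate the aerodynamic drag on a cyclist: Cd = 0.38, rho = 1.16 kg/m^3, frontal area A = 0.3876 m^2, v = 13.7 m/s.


Fd = 0.5 * Cd * rho * A * v^2
Fd = 0.5 * 0.38 * 1.16 * 0.3876 * 13.7^2
v^2 = 187.69
Fd = 0.5 * 0.38 * 1.16 * 0.3876 * 187.69 = 16.0338 N

16.0338 N


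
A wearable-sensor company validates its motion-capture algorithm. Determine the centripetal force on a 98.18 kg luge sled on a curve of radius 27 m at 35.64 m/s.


Fc = m * v^2 / r
v^2 = 35.64^2 = 1270.2096
Fc = 98.18 * 1270.2096 / 27
Fc = 124709.1785 / 27 = 4618.8585 N

4618.8585 N


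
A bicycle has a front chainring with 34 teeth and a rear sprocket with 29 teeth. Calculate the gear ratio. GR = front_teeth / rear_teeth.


GR = front_teeth / rear_teeth
GR = 34 / 29
GR = 1.1724

1.1724


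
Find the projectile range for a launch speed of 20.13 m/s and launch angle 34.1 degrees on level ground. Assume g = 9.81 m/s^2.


R = v^2 * sin(2*theta) / g
Convert angle to radians: theta = 34.1 deg = 0.5952 rad
sin(2*theta) = sin(1.1903) = 0.9285
R = 20.13^2 * 0.9285 / 9.81
R = 405.2169 * 0.9285 / 9.81 = 38.3525 m

38.3525 m


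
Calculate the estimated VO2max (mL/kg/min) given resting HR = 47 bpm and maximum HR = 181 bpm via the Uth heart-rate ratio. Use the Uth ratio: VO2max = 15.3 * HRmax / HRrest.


VO2max = 15.3 * HRmax / HRrest
VO2max = 15.3 * 181 / 47
VO2max = 2769.3 / 47 = 58.9213 mL/kg/min

58.9213 mL/kg/min


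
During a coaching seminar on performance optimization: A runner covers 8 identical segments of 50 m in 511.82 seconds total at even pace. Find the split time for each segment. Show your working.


Split time = total_time / n_laps = 511.82 / 8
Split time = 63.9775 s per lap

63.9775 s


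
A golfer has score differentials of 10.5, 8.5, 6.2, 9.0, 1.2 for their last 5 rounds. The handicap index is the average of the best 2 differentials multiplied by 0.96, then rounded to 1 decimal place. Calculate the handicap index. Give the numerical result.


All differentials: 10.5, 8.5, 6.2, 9.0, 1.2
Sorted: 1.2, 6.2, 8.5, 9.0, 10.5
Best 2: 1.2, 6.2
Average of best = 7.4 / 2 = 3.7
Raw index = 3.7 * 0.96 = 3.552
Handicap index = round(3.552, 1) = 3.6

3.6


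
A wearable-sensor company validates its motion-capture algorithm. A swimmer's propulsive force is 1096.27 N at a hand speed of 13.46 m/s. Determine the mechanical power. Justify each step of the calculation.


P = F * v
P = 1096.27 * 13.46
P = 14755.7942 W

14755.7942 W


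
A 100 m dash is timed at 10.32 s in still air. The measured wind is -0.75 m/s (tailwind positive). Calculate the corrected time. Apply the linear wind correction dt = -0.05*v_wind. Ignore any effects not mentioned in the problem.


dt = -0.05 * v_wind = -0.05 * -0.75 = 0.0375 s
t_corrected = t_still + dt = 10.32 + (0.0375)
t_corrected = 10.3575 s

10.3575 s


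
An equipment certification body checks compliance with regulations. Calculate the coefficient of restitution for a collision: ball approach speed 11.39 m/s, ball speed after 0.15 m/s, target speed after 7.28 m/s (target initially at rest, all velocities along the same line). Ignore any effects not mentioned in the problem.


e = (v2_after - v1_after) / (v1_before - v2_before)
Numerator = 7.28 - 0.15 = 7.13
Denominator = 11.39 - 0 = 11.39
e = 7.13 / 11.39 = 0.626

0.626


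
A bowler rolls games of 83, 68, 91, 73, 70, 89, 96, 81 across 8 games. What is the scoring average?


Average = sum / n
Sum = 651
Average = 651 / 8 = 81.375

81.375


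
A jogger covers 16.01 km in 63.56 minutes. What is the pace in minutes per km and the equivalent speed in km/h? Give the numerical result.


Pace = time / distance = 63.56 min / 16.01 km = 3.97 min/km
Speed = distance / time_in_hours = 16.01 / 1.0593 hr
Speed = 15.1133 km/h

3.97 min/km, 15.1133 km/h


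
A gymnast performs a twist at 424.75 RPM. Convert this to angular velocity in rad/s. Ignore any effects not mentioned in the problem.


omega = RPM * 2 * pi / 60
omega = 424.75 * 2 * 3.14159 / 60
omega = 2668.783 / 60 = 44.4797 rad/s

44.4797 rad/s


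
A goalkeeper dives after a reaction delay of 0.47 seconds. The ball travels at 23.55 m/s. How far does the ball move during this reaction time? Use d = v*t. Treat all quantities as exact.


d = v * t
d = 23.55 * 0.47
d = 11.0685 m

11.0685 m


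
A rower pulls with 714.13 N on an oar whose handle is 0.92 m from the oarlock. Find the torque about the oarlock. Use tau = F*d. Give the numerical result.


tau = F * d
tau = 714.13 * 0.92
tau = 656.9996 N*m

656.9996 N*m


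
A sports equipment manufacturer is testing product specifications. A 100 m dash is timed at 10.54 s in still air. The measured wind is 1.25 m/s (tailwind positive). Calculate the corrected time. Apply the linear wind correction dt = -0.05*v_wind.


dt = -0.05 * v_wind = -0.05 * 1.25 = -0.0625 s
t_corrected = t_still + dt = 10.54 + (-0.0625)
t_corrected = 10.4775 s

10.4775 s


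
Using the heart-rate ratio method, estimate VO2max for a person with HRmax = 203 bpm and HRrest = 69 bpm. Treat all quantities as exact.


VO2max = 15.3 * HRmax / HRrest
VO2max = 15.3 * 203 / 69
VO2max = 3105.9 / 69 = 45.013 mL/kg/min

45.013 mL/kg/min


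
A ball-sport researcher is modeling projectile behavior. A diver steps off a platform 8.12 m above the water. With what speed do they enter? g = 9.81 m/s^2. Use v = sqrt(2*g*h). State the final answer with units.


v = sqrt(2 * g * h)
v = sqrt(2 * 9.81 * 8.12)
v = sqrt(159.3144) = 12.622 m/s

12.622 m/s


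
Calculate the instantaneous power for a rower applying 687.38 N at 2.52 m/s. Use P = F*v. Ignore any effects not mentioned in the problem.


P = F * v
P = 687.38 * 2.52
P = 1732.1976 W

1732.1976 W


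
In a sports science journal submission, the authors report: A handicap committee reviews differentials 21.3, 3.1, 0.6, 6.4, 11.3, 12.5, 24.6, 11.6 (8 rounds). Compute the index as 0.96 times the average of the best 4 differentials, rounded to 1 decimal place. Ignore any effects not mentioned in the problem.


All differentials: 21.3, 3.1, 0.6, 6.4, 11.3, 12.5, 24.6, 11.6
Sorted: 0.6, 3.1, 6.4, 11.3, 11.6, 12.5, 21.3, 24.6
Best 4: 0.6, 3.1, 6.4, 11.3
Average of best = 21.4 / 4 = 5.35
Raw index = 5.35 * 0.96 = 5.136
Handicap index = round(5.136, 1) = 5.1

5.1


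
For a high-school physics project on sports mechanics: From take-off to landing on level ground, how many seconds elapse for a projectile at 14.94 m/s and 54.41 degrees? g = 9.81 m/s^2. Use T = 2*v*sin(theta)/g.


T = 2*v*sin(theta)/g
sin(theta) = sin(54.41 deg) = 0.8132
T = 2*14.94*0.8132 / 9.81
T = 24.2985 / 9.81 = 2.4769 s

2.4769 s


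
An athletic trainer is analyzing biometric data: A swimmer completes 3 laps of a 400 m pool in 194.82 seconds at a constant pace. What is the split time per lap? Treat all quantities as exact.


Split time = total_time / n_laps = 194.82 / 3
Split time = 64.94 s per lap

64.94 s


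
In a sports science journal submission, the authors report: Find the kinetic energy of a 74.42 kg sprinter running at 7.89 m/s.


KE = 0.5 * m * v^2
KE = 0.5 * 74.42 * 7.89^2
KE = 0.5 * 74.42 * 62.2521 = 2316.4006 J

2316.4006 J


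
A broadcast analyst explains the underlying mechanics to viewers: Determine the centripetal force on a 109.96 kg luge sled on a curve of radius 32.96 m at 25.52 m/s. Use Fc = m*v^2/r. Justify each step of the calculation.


Fc = m * v^2 / r
v^2 = 25.52^2 = 651.2704
Fc = 109.96 * 651.2704 / 32.96
Fc = 71613.6932 / 32.96 = 2172.7455 N

2172.7455 N


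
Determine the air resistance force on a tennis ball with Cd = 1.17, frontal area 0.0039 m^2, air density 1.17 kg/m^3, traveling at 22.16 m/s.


Fd = 0.5 * Cd * rho * A * v^2
Fd = 0.5 * 1.17 * 1.17 * 0.0039 * 22.16^2
v^2 = 491.0656
Fd = 0.5 * 1.17 * 1.17 * 0.0039 * 491.0656 = 1.3108 N

1.3108 N
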